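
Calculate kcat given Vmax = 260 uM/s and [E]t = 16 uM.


kcat = Vmax / [E]t
kcat = 260 / 16
kcat = 16.25 s^-1

16.25 s^-1


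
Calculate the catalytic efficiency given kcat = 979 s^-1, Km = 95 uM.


Catalytic efficiency = kcat / Km
= 979 / 95
= 10.3053 uM^-1*s^-1

10.3053 uM^-1*s^-1


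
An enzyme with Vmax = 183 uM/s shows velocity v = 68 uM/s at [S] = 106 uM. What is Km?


Km = [S] * (Vmax - v) / v
Km = 106 * (183 - 68) / 68
Km = 179.2647 uM

179.2647 uM


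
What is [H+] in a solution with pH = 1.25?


[H+] = 10^(-pH)
[H+] = 10^(-1.25)
[H+] = 0.0562 M

0.0562 M


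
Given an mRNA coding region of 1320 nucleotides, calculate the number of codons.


codons = nucleotides / 3
codons = 1320 / 3 = 440

440


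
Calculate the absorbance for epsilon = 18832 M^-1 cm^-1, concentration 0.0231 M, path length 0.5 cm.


A = epsilon * c * l
A = 18832 * 0.0231 * 0.5
A = 217.5096

217.5096


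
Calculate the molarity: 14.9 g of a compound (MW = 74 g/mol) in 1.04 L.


C = (mass / MW) / volume
C = (14.9 / 74) / 1.04
C = 0.1936 M

0.1936 M


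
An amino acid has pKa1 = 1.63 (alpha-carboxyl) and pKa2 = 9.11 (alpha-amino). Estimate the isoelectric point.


pI = (pKa1 + pKa2) / 2
pI = (1.63 + 9.11) / 2
pI = 5.37

5.37


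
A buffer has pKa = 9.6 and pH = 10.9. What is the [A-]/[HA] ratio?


[A-]/[HA] = 10^(pH - pKa)
= 10^(10.9 - 9.6)
= 19.9526

19.9526


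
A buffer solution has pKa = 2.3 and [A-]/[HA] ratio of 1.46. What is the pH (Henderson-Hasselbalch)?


pH = pKa + log10([A-]/[HA])
pH = 2.3 + log10(1.46)
pH = 2.4644

2.4644


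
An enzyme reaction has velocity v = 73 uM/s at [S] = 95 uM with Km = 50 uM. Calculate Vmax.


Vmax = v * (Km + [S]) / [S]
Vmax = 73 * (50 + 95) / 95
Vmax = 111.4211 uM/s

111.4211 uM/s


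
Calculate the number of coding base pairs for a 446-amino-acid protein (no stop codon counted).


Each amino acid = 1 codon = 3 bp
bp = 446 * 3 = 1338 bp

1338 bp


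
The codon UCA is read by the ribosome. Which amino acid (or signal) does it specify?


Standard genetic code lookup.
Codon UCA -> Ser

Ser


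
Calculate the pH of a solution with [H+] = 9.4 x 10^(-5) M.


pH = -log10([H+])
pH = -log10(9.4 x 10^(-5))
pH = 4.0269

4.0269


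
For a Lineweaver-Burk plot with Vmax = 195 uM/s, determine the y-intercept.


y-intercept = 1/Vmax
= 1/195
= 0.0051 s/uM

0.0051 s/uM


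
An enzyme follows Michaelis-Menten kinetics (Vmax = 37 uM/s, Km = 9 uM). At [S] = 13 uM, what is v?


v = Vmax * [S] / (Km + [S])
v = 37 * 13 / (9 + 13)
v = 21.8636 uM/s

21.8636 uM/s


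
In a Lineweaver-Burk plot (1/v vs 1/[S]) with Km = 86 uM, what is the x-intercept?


x-intercept = -1/Km
= -1/86
= -0.0116 1/uM

-0.0116 1/uM


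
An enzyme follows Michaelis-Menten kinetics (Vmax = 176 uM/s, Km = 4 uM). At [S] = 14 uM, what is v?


v = Vmax * [S] / (Km + [S])
v = 176 * 14 / (4 + 14)
v = 136.8889 uM/s

136.8889 uM/s


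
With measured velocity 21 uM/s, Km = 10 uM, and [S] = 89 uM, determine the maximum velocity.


Vmax = v * (Km + [S]) / [S]
Vmax = 21 * (10 + 89) / 89
Vmax = 23.3596 uM/s

23.3596 uM/s


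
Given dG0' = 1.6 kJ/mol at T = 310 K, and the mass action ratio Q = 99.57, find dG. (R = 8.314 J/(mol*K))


dG = dG0' + RT * ln(Q) / 1000
dG = 1.6 + 8.314 * 310 * ln(99.57) / 1000
dG = 13.458 kJ/mol

13.458 kJ/mol


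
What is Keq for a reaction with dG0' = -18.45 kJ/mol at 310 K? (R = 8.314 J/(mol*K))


Keq = exp(-dG0 * 1000 / (R * T))
Keq = exp(-(-18.45) * 1000 / (8.314 * 310))
Keq = 1285.0377

1285.0377


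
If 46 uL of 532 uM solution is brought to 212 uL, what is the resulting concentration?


C2 = C1 * V1 / V2
C2 = 532 * 46 / 212
C2 = 115.434 uM

115.434 uM


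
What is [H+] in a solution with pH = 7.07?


[H+] = 10^(-pH)
[H+] = 10^(-7.07)
[H+] = 8.511e-08 M

8.511e-08 M


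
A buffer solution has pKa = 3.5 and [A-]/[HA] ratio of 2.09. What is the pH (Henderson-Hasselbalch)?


pH = pKa + log10([A-]/[HA])
pH = 3.5 + log10(2.09)
pH = 3.8201

3.8201


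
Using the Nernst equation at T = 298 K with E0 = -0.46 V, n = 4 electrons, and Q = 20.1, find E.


E = E0 - (RT/nF) * ln(Q)
E = -0.46 - (8.314 * 298 / (4 * 96485)) * ln(20.1)
E = -0.4793 V

-0.4793 V


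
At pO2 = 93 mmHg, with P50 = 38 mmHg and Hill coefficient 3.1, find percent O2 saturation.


Y = pO2^n / (P50^n + pO2^n)
Y = 93^3.1 / (38^3.1 + 93^3.1)
Y = 94.13%

94.13%


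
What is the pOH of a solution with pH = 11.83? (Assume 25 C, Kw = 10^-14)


pOH = 14 - pH
pOH = 14 - 11.83
pOH = 2.17

2.17


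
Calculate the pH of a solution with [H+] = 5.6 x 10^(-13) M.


pH = -log10([H+])
pH = -log10(5.6 x 10^(-13))
pH = 12.2518

12.2518


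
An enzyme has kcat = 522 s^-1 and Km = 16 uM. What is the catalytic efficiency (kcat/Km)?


Catalytic efficiency = kcat / Km
= 522 / 16
= 32.625 uM^-1*s^-1

32.625 uM^-1*s^-1


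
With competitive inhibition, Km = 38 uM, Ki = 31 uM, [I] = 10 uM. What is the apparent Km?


Km_app = Km * (1 + [I]/Ki)
Km_app = 38 * (1 + 10/31)
Km_app = 50.2581 uM

50.2581 uM


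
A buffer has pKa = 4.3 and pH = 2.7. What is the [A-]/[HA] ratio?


[A-]/[HA] = 10^(pH - pKa)
= 10^(2.7 - 4.3)
= 0.0251

0.0251


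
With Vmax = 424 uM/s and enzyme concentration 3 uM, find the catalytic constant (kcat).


kcat = Vmax / [E]t
kcat = 424 / 3
kcat = 141.3333 s^-1

141.3333 s^-1


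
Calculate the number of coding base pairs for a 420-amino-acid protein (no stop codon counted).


Each amino acid = 1 codon = 3 bp
bp = 420 * 3 = 1260 bp

1260 bp


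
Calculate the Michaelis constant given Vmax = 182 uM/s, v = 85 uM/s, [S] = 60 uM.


Km = [S] * (Vmax - v) / v
Km = 60 * (182 - 85) / 85
Km = 68.4706 uM

68.4706 uM


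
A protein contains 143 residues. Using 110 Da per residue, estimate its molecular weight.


MW = n_residues * 110 Da
MW = 143 * 110
MW = 15730 Da

15730 Da


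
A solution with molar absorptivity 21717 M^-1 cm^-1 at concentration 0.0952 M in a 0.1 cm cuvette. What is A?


A = epsilon * c * l
A = 21717 * 0.0952 * 0.1
A = 206.7458

206.7458


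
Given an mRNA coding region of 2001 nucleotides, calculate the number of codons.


codons = nucleotides / 3
codons = 2001 / 3 = 667

667


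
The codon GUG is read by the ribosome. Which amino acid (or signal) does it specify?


Standard genetic code lookup.
Codon GUG -> Val

Val


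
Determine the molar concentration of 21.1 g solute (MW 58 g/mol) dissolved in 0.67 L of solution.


C = (mass / MW) / volume
C = (21.1 / 58) / 0.67
C = 0.543 M

0.543 M


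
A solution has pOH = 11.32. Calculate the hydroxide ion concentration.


[OH-] = 10^(-pOH)
[OH-] = 10^(-11.32)
[OH-] = 4.786e-12 M

4.786e-12 M


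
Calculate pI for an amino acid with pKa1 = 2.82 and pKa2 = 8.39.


pI = (pKa1 + pKa2) / 2
pI = (2.82 + 8.39) / 2
pI = 5.605

5.605


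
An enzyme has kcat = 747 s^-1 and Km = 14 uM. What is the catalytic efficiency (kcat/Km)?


Catalytic efficiency = kcat / Km
= 747 / 14
= 53.3571 uM^-1*s^-1

53.3571 uM^-1*s^-1


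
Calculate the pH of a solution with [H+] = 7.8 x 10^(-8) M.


pH = -log10([H+])
pH = -log10(7.8 x 10^(-8))
pH = 7.1079

7.1079


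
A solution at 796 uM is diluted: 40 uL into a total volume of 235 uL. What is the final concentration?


C2 = C1 * V1 / V2
C2 = 796 * 40 / 235
C2 = 135.4894 uM

135.4894 uM


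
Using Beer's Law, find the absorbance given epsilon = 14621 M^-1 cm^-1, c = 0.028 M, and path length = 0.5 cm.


A = epsilon * c * l
A = 14621 * 0.028 * 0.5
A = 204.694

204.694


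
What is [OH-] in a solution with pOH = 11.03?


[OH-] = 10^(-pOH)
[OH-] = 10^(-11.03)
[OH-] = 9.333e-12 M

9.333e-12 M


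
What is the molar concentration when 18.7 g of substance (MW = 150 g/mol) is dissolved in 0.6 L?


C = (mass / MW) / volume
C = (18.7 / 150) / 0.6
C = 0.2078 M

0.2078 M


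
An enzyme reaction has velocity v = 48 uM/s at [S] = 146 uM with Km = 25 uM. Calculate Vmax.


Vmax = v * (Km + [S]) / [S]
Vmax = 48 * (25 + 146) / 146
Vmax = 56.2192 uM/s

56.2192 uM/s


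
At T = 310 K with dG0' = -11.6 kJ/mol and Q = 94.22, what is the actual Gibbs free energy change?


dG = dG0' + RT * ln(Q) / 1000
dG = -11.6 + 8.314 * 310 * ln(94.22) / 1000
dG = 0.1156 kJ/mol

0.1156 kJ/mol


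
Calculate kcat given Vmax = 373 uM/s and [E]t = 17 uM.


kcat = Vmax / [E]t
kcat = 373 / 17
kcat = 21.9412 s^-1

21.9412 s^-1


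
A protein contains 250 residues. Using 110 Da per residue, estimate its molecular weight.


MW = n_residues * 110 Da
MW = 250 * 110
MW = 27500 Da

27500 Da


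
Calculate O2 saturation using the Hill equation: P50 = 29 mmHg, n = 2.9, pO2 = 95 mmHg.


Y = pO2^n / (P50^n + pO2^n)
Y = 95^2.9 / (29^2.9 + 95^2.9)
Y = 96.9%

96.9%


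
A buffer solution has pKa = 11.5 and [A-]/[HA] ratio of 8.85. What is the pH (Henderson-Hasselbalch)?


pH = pKa + log10([A-]/[HA])
pH = 11.5 + log10(8.85)
pH = 12.4469

12.4469


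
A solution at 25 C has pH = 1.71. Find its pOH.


pOH = 14 - pH
pOH = 14 - 1.71
pOH = 12.29

12.29


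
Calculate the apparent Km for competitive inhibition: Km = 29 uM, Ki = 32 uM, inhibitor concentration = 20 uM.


Km_app = Km * (1 + [I]/Ki)
Km_app = 29 * (1 + 20/32)
Km_app = 47.125 uM

47.125 uM


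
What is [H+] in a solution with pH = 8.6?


[H+] = 10^(-pH)
[H+] = 10^(-8.6)
[H+] = 2.512e-09 M

2.512e-09 M


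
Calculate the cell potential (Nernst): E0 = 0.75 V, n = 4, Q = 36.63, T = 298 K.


E = E0 - (RT/nF) * ln(Q)
E = 0.75 - (8.314 * 298 / (4 * 96485)) * ln(36.63)
E = 0.7269 V

0.7269 V


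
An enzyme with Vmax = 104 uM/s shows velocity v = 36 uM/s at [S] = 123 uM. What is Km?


Km = [S] * (Vmax - v) / v
Km = 123 * (104 - 36) / 36
Km = 232.3333 uM

232.3333 uM


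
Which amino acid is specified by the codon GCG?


Standard genetic code lookup.
Codon GCG -> Ala

Ala


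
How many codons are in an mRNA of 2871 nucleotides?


codons = nucleotides / 3
codons = 2871 / 3 = 957

957


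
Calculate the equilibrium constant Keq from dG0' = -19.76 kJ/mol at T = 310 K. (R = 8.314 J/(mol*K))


Keq = exp(-dG0 * 1000 / (R * T))
Keq = exp(-(-19.76) * 1000 / (8.314 * 310))
Keq = 2136.2757

2136.2757


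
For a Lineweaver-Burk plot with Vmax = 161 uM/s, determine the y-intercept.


y-intercept = 1/Vmax
= 1/161
= 0.0062 s/uM

0.0062 s/uM


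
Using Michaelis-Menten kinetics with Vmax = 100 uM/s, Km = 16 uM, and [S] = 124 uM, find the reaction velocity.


v = Vmax * [S] / (Km + [S])
v = 100 * 124 / (16 + 124)
v = 88.5714 uM/s

88.5714 uM/s


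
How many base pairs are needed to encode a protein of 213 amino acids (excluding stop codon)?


Each amino acid = 1 codon = 3 bp
bp = 213 * 3 = 639 bp

639 bp


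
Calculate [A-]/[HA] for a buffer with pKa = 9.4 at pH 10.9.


[A-]/[HA] = 10^(pH - pKa)
= 10^(10.9 - 9.4)
= 31.6228

31.6228


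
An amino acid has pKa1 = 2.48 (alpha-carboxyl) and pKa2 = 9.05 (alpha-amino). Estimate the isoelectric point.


pI = (pKa1 + pKa2) / 2
pI = (2.48 + 9.05) / 2
pI = 5.765

5.765


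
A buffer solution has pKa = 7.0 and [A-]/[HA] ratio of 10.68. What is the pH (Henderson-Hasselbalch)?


pH = pKa + log10([A-]/[HA])
pH = 7.0 + log10(10.68)
pH = 8.0286

8.0286


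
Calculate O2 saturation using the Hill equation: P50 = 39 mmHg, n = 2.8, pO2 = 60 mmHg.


Y = pO2^n / (P50^n + pO2^n)
Y = 60^2.8 / (39^2.8 + 60^2.8)
Y = 76.96%

76.96%


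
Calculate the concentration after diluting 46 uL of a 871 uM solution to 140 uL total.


C2 = C1 * V1 / V2
C2 = 871 * 46 / 140
C2 = 286.1857 uM

286.1857 uM


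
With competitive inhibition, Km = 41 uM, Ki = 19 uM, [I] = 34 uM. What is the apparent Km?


Km_app = Km * (1 + [I]/Ki)
Km_app = 41 * (1 + 34/19)
Km_app = 114.3684 uM

114.3684 uM


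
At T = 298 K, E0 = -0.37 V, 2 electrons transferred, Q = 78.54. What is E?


E = E0 - (RT/nF) * ln(Q)
E = -0.37 - (8.314 * 298 / (2 * 96485)) * ln(78.54)
E = -0.426 V

-0.426 V


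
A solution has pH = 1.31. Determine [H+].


[H+] = 10^(-pH)
[H+] = 10^(-1.31)
[H+] = 0.049 M

0.049 M


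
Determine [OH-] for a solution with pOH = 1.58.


[OH-] = 10^(-pOH)
[OH-] = 10^(-1.58)
[OH-] = 0.0263 M

0.0263 M


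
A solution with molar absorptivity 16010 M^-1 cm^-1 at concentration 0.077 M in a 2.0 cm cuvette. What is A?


A = epsilon * c * l
A = 16010 * 0.077 * 2.0
A = 2465.54

2465.54


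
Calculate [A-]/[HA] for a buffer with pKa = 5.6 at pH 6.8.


[A-]/[HA] = 10^(pH - pKa)
= 10^(6.8 - 5.6)
= 15.8489

15.8489


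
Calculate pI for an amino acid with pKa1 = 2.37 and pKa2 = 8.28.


pI = (pKa1 + pKa2) / 2
pI = (2.37 + 8.28) / 2
pI = 5.325

5.325


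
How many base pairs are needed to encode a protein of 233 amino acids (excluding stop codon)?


Each amino acid = 1 codon = 3 bp
bp = 233 * 3 = 699 bp

699 bp


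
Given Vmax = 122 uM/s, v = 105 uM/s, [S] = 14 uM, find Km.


Km = [S] * (Vmax - v) / v
Km = 14 * (122 - 105) / 105
Km = 2.2667 uM

2.2667 uM


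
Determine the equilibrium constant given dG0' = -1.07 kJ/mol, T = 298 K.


Keq = exp(-dG0 * 1000 / (R * T))
Keq = exp(-(-1.07) * 1000 / (8.314 * 298))
Keq = 1.5401

1.5401


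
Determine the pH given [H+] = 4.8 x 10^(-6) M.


pH = -log10([H+])
pH = -log10(4.8 x 10^(-6))
pH = 5.3188

5.3188


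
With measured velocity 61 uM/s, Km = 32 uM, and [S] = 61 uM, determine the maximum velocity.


Vmax = v * (Km + [S]) / [S]
Vmax = 61 * (32 + 61) / 61
Vmax = 93.0 uM/s

93.0 uM/s


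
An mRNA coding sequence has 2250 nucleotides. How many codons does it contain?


codons = nucleotides / 3
codons = 2250 / 3 = 750

750


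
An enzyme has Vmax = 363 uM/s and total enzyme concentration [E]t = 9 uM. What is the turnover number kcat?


kcat = Vmax / [E]t
kcat = 363 / 9
kcat = 40.3333 s^-1

40.3333 s^-1


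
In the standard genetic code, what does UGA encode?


Standard genetic code lookup.
Codon UGA -> Stop

Stop


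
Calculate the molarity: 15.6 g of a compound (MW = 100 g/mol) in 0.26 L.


C = (mass / MW) / volume
C = (15.6 / 100) / 0.26
C = 0.6 M

0.6 M


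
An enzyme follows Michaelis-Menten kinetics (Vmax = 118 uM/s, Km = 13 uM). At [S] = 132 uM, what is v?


v = Vmax * [S] / (Km + [S])
v = 118 * 132 / (13 + 132)
v = 107.4207 uM/s

107.4207 uM/s


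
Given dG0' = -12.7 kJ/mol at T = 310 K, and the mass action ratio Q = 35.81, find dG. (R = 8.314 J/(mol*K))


dG = dG0' + RT * ln(Q) / 1000
dG = -12.7 + 8.314 * 310 * ln(35.81) / 1000
dG = -3.4777 kJ/mol

-3.4777 kJ/mol


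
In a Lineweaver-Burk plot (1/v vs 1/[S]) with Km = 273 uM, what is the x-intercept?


x-intercept = -1/Km
= -1/273
= -0.0037 1/uM

-0.0037 1/uM


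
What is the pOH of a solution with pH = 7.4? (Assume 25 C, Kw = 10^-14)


pOH = 14 - pH
pOH = 14 - 7.4
pOH = 6.6

6.6


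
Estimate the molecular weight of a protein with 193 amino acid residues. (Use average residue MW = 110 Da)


MW = n_residues * 110 Da
MW = 193 * 110
MW = 21230 Da

21230 Da


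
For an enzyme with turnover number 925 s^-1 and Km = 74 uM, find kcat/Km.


Catalytic efficiency = kcat / Km
= 925 / 74
= 12.5 uM^-1*s^-1

12.5 uM^-1*s^-1


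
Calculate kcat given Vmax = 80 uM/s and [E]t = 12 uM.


kcat = Vmax / [E]t
kcat = 80 / 12
kcat = 6.6667 s^-1

6.6667 s^-1


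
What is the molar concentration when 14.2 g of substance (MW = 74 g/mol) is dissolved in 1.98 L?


C = (mass / MW) / volume
C = (14.2 / 74) / 1.98
C = 0.0969 M

0.0969 M


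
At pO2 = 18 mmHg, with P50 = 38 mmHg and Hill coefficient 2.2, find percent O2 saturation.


Y = pO2^n / (P50^n + pO2^n)
Y = 18^2.2 / (38^2.2 + 18^2.2)
Y = 16.19%

16.19%


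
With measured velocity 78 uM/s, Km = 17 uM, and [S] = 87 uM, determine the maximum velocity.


Vmax = v * (Km + [S]) / [S]
Vmax = 78 * (17 + 87) / 87
Vmax = 93.2414 uM/s

93.2414 uM/s


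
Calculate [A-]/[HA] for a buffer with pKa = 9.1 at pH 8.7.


[A-]/[HA] = 10^(pH - pKa)
= 10^(8.7 - 9.1)
= 0.3981

0.3981


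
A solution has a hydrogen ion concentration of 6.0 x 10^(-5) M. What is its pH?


pH = -log10([H+])
pH = -log10(6.0 x 10^(-5))
pH = 4.2218

4.2218


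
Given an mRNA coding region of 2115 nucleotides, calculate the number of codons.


codons = nucleotides / 3
codons = 2115 / 3 = 705

705


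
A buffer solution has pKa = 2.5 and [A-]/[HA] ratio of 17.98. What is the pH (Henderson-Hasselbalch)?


pH = pKa + log10([A-]/[HA])
pH = 2.5 + log10(17.98)
pH = 3.7548

3.7548


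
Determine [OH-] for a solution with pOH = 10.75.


[OH-] = 10^(-pOH)
[OH-] = 10^(-10.75)
[OH-] = 1.778e-11 M

1.778e-11 M


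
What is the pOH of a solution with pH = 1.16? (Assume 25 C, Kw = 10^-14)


pOH = 14 - pH
pOH = 14 - 1.16
pOH = 12.84

12.84


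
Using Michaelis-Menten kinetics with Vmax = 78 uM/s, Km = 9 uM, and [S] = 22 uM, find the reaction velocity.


v = Vmax * [S] / (Km + [S])
v = 78 * 22 / (9 + 22)
v = 55.3548 uM/s

55.3548 uM/s


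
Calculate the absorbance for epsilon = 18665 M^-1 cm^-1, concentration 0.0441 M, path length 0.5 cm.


A = epsilon * c * l
A = 18665 * 0.0441 * 0.5
A = 411.5632

411.5632


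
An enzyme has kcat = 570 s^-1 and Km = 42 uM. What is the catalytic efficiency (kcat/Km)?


Catalytic efficiency = kcat / Km
= 570 / 42
= 13.5714 uM^-1*s^-1

13.5714 uM^-1*s^-1


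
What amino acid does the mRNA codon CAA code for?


Standard genetic code lookup.
Codon CAA -> Gln

Gln


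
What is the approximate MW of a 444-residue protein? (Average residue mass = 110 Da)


MW = n_residues * 110 Da
MW = 444 * 110
MW = 48840 Da

48840 Da


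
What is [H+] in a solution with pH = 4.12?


[H+] = 10^(-pH)
[H+] = 10^(-4.12)
[H+] = 7.586e-05 M

7.586e-05 M


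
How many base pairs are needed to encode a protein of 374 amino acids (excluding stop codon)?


Each amino acid = 1 codon = 3 bp
bp = 374 * 3 = 1122 bp

1122 bp


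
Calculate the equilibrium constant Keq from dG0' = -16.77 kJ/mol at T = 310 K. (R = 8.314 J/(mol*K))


Keq = exp(-dG0 * 1000 / (R * T))
Keq = exp(-(-16.77) * 1000 / (8.314 * 310))
Keq = 669.6187

669.6187


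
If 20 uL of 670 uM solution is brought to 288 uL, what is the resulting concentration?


C2 = C1 * V1 / V2
C2 = 670 * 20 / 288
C2 = 46.5278 uM

46.5278 uM


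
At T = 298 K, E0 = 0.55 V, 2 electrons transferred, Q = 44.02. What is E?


E = E0 - (RT/nF) * ln(Q)
E = 0.55 - (8.314 * 298 / (2 * 96485)) * ln(44.02)
E = 0.5014 V

0.5014 V


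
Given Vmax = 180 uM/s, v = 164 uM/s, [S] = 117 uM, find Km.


Km = [S] * (Vmax - v) / v
Km = 117 * (180 - 164) / 164
Km = 11.4146 uM

11.4146 uM


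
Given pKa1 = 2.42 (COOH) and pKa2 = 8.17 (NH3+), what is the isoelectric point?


pI = (pKa1 + pKa2) / 2
pI = (2.42 + 8.17) / 2
pI = 5.295

5.295


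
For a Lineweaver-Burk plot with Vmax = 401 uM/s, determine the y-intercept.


y-intercept = 1/Vmax
= 1/401
= 0.0025 s/uM

0.0025 s/uM


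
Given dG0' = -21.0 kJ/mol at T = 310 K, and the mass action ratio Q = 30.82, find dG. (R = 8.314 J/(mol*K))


dG = dG0' + RT * ln(Q) / 1000
dG = -21.0 + 8.314 * 310 * ln(30.82) / 1000
dG = -12.1645 kJ/mol

-12.1645 kJ/mol


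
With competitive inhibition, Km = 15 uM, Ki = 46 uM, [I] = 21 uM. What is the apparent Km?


Km_app = Km * (1 + [I]/Ki)
Km_app = 15 * (1 + 21/46)
Km_app = 21.8478 uM

21.8478 uM


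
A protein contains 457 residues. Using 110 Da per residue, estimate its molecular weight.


MW = n_residues * 110 Da
MW = 457 * 110
MW = 50270 Da

50270 Da


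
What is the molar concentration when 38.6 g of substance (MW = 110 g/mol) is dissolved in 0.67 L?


C = (mass / MW) / volume
C = (38.6 / 110) / 0.67
C = 0.5237 M

0.5237 M


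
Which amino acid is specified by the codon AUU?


Standard genetic code lookup.
Codon AUU -> Ile

Ile


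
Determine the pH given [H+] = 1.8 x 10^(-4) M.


pH = -log10([H+])
pH = -log10(1.8 x 10^(-4))
pH = 3.7447

3.7447


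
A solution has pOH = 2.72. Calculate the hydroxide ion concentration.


[OH-] = 10^(-pOH)
[OH-] = 10^(-2.72)
[OH-] = 0.0019 M

0.0019 M


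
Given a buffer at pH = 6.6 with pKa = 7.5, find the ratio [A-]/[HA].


[A-]/[HA] = 10^(pH - pKa)
= 10^(6.6 - 7.5)
= 0.1259

0.1259


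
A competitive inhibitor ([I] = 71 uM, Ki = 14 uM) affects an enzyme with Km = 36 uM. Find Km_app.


Km_app = Km * (1 + [I]/Ki)
Km_app = 36 * (1 + 71/14)
Km_app = 218.5714 uM

218.5714 uM


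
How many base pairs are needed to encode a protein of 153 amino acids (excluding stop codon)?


Each amino acid = 1 codon = 3 bp
bp = 153 * 3 = 459 bp

459 bp


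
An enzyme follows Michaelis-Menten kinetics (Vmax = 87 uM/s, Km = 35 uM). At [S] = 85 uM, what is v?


v = Vmax * [S] / (Km + [S])
v = 87 * 85 / (35 + 85)
v = 61.625 uM/s

61.625 uM/s


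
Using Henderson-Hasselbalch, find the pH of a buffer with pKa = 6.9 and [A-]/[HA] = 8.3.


pH = pKa + log10([A-]/[HA])
pH = 6.9 + log10(8.3)
pH = 7.8191

7.8191


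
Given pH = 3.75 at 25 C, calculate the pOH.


pOH = 14 - pH
pOH = 14 - 3.75
pOH = 10.25

10.25


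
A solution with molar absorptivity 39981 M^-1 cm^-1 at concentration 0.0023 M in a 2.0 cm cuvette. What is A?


A = epsilon * c * l
A = 39981 * 0.0023 * 2.0
A = 183.9126

183.9126


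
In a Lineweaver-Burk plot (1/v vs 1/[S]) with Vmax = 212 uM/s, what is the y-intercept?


y-intercept = 1/Vmax
= 1/212
= 0.0047 s/uM

0.0047 s/uM


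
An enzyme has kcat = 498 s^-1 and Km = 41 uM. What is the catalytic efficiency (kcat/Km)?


Catalytic efficiency = kcat / Km
= 498 / 41
= 12.1463 uM^-1*s^-1

12.1463 uM^-1*s^-1


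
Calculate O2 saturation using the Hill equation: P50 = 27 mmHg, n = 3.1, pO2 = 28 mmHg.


Y = pO2^n / (P50^n + pO2^n)
Y = 28^3.1 / (27^3.1 + 28^3.1)
Y = 52.82%

52.82%


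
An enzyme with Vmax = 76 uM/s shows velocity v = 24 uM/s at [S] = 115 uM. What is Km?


Km = [S] * (Vmax - v) / v
Km = 115 * (76 - 24) / 24
Km = 249.1667 uM

249.1667 uM


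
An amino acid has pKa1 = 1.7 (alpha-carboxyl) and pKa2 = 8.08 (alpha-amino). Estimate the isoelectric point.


pI = (pKa1 + pKa2) / 2
pI = (1.7 + 8.08) / 2
pI = 4.89

4.89


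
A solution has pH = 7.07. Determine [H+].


[H+] = 10^(-pH)
[H+] = 10^(-7.07)
[H+] = 8.511e-08 M

8.511e-08 M


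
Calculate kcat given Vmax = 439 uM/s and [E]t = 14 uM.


kcat = Vmax / [E]t
kcat = 439 / 14
kcat = 31.3571 s^-1

31.3571 s^-1


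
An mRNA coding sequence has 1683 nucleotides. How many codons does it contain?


codons = nucleotides / 3
codons = 1683 / 3 = 561

561


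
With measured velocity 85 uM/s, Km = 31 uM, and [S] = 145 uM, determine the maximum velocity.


Vmax = v * (Km + [S]) / [S]
Vmax = 85 * (31 + 145) / 145
Vmax = 103.1724 uM/s

103.1724 uM/s


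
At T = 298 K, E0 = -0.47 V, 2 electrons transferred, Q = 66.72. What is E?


E = E0 - (RT/nF) * ln(Q)
E = -0.47 - (8.314 * 298 / (2 * 96485)) * ln(66.72)
E = -0.5239 V

-0.5239 V


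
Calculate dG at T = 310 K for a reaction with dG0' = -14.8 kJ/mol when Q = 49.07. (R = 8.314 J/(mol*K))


dG = dG0' + RT * ln(Q) / 1000
dG = -14.8 + 8.314 * 310 * ln(49.07) / 1000
dG = -4.7658 kJ/mol

-4.7658 kJ/mol


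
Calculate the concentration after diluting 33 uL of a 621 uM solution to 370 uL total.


C2 = C1 * V1 / V2
C2 = 621 * 33 / 370
C2 = 55.3865 uM

55.3865 uM


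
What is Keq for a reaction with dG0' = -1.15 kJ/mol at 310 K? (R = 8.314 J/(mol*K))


Keq = exp(-dG0 * 1000 / (R * T))
Keq = exp(-(-1.15) * 1000 / (8.314 * 310))
Keq = 1.5624

1.5624


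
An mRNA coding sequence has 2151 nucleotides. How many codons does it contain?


codons = nucleotides / 3
codons = 2151 / 3 = 717

717


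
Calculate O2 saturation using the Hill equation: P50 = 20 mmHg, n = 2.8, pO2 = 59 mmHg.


Y = pO2^n / (P50^n + pO2^n)
Y = 59^2.8 / (20^2.8 + 59^2.8)
Y = 95.39%

95.39%


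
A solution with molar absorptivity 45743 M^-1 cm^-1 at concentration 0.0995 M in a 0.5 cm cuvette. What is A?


A = epsilon * c * l
A = 45743 * 0.0995 * 0.5
A = 2275.7142

2275.7142


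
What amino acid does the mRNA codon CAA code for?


Standard genetic code lookup.
Codon CAA -> Gln

Gln


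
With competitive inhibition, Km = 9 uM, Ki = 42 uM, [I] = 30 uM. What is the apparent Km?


Km_app = Km * (1 + [I]/Ki)
Km_app = 9 * (1 + 30/42)
Km_app = 15.4286 uM

15.4286 uM


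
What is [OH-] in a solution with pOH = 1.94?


[OH-] = 10^(-pOH)
[OH-] = 10^(-1.94)
[OH-] = 0.0115 M

0.0115 M


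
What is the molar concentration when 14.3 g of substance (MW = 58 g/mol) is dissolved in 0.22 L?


C = (mass / MW) / volume
C = (14.3 / 58) / 0.22
C = 1.1207 M

1.1207 M


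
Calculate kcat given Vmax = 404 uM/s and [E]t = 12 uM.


kcat = Vmax / [E]t
kcat = 404 / 12
kcat = 33.6667 s^-1

33.6667 s^-1


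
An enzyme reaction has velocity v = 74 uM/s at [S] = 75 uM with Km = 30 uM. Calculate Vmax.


Vmax = v * (Km + [S]) / [S]
Vmax = 74 * (30 + 75) / 75
Vmax = 103.6 uM/s

103.6 uM/s


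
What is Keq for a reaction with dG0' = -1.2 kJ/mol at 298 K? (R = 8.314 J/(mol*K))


Keq = exp(-dG0 * 1000 / (R * T))
Keq = exp(-(-1.2) * 1000 / (8.314 * 298))
Keq = 1.6231

1.6231


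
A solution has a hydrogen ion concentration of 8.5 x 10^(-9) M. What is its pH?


pH = -log10([H+])
pH = -log10(8.5 x 10^(-9))
pH = 8.0706

8.0706


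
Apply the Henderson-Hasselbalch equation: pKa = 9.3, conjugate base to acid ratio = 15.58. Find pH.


pH = pKa + log10([A-]/[HA])
pH = 9.3 + log10(15.58)
pH = 10.4926

10.4926


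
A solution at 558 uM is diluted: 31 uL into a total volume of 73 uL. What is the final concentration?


C2 = C1 * V1 / V2
C2 = 558 * 31 / 73
C2 = 236.9589 uM

236.9589 uM


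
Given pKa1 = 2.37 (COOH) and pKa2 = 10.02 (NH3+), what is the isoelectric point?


pI = (pKa1 + pKa2) / 2
pI = (2.37 + 10.02) / 2
pI = 6.195

6.195


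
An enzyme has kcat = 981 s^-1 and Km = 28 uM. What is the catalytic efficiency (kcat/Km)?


Catalytic efficiency = kcat / Km
= 981 / 28
= 35.0357 uM^-1*s^-1

35.0357 uM^-1*s^-1


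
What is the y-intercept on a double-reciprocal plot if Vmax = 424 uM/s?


y-intercept = 1/Vmax
= 1/424
= 0.0024 s/uM

0.0024 s/uM


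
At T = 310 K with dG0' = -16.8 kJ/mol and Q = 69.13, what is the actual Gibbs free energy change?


dG = dG0' + RT * ln(Q) / 1000
dG = -16.8 + 8.314 * 310 * ln(69.13) / 1000
dG = -5.8824 kJ/mol

-5.8824 kJ/mol


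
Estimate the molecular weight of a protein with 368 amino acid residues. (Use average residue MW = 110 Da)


MW = n_residues * 110 Da
MW = 368 * 110
MW = 40480 Da

40480 Da


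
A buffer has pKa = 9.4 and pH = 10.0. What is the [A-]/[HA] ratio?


[A-]/[HA] = 10^(pH - pKa)
= 10^(10.0 - 9.4)
= 3.9811

3.9811


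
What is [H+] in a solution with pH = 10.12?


[H+] = 10^(-pH)
[H+] = 10^(-10.12)
[H+] = 7.586e-11 M

7.586e-11 M


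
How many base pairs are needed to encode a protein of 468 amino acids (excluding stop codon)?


Each amino acid = 1 codon = 3 bp
bp = 468 * 3 = 1404 bp

1404 bp


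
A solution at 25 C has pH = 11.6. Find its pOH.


pOH = 14 - pH
pOH = 14 - 11.6
pOH = 2.4

2.4


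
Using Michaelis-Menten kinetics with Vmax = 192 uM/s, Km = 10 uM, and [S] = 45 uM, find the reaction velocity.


v = Vmax * [S] / (Km + [S])
v = 192 * 45 / (10 + 45)
v = 157.0909 uM/s

157.0909 uM/s


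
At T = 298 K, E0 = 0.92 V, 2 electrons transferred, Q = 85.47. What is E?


E = E0 - (RT/nF) * ln(Q)
E = 0.92 - (8.314 * 298 / (2 * 96485)) * ln(85.47)
E = 0.8629 V

0.8629 V


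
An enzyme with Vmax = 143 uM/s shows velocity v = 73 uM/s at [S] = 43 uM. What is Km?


Km = [S] * (Vmax - v) / v
Km = 43 * (143 - 73) / 73
Km = 41.2329 uM

41.2329 uM


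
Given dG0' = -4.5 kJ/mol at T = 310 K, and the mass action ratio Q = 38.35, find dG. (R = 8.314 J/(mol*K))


dG = dG0' + RT * ln(Q) / 1000
dG = -4.5 + 8.314 * 310 * ln(38.35) / 1000
dG = 4.8989 kJ/mol

4.8989 kJ/mol


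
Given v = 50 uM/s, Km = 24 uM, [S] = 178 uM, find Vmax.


Vmax = v * (Km + [S]) / [S]
Vmax = 50 * (24 + 178) / 178
Vmax = 56.7416 uM/s

56.7416 uM/s


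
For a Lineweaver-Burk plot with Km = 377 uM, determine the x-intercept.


x-intercept = -1/Km
= -1/377
= -0.0027 1/uM

-0.0027 1/uM


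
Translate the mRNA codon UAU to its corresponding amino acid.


Standard genetic code lookup.
Codon UAU -> Tyr

Tyr


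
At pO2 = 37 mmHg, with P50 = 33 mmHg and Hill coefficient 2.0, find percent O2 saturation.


Y = pO2^n / (P50^n + pO2^n)
Y = 37^2.0 / (33^2.0 + 37^2.0)
Y = 55.7%

55.7%


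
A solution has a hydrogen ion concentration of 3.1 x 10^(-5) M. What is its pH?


pH = -log10([H+])
pH = -log10(3.1 x 10^(-5))
pH = 4.5086

4.5086


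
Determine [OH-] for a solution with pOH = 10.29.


[OH-] = 10^(-pOH)
[OH-] = 10^(-10.29)
[OH-] = 5.129e-11 M

5.129e-11 M


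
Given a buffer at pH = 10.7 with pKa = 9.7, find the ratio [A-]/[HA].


[A-]/[HA] = 10^(pH - pKa)
= 10^(10.7 - 9.7)
= 10.0

10.0


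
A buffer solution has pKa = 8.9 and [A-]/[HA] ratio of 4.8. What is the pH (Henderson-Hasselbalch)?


pH = pKa + log10([A-]/[HA])
pH = 8.9 + log10(4.8)
pH = 9.5812

9.5812


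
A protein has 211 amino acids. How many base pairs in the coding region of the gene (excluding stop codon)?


Each amino acid = 1 codon = 3 bp
bp = 211 * 3 = 633 bp

633 bp


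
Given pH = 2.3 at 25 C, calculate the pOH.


pOH = 14 - pH
pOH = 14 - 2.3
pOH = 11.7

11.7


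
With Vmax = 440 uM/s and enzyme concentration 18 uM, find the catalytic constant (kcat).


kcat = Vmax / [E]t
kcat = 440 / 18
kcat = 24.4444 s^-1

24.4444 s^-1


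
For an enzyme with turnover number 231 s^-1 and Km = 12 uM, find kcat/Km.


Catalytic efficiency = kcat / Km
= 231 / 12
= 19.25 uM^-1*s^-1

19.25 uM^-1*s^-1


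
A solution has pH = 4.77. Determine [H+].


[H+] = 10^(-pH)
[H+] = 10^(-4.77)
[H+] = 1.698e-05 M

1.698e-05 M


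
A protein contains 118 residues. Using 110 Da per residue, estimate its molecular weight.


MW = n_residues * 110 Da
MW = 118 * 110
MW = 12980 Da

12980 Da


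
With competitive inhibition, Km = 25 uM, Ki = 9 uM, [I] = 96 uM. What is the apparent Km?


Km_app = Km * (1 + [I]/Ki)
Km_app = 25 * (1 + 96/9)
Km_app = 291.6667 uM

291.6667 uM


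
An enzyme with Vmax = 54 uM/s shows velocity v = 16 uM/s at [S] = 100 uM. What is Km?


Km = [S] * (Vmax - v) / v
Km = 100 * (54 - 16) / 16
Km = 237.5 uM

237.5 uM


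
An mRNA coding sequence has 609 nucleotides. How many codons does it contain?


codons = nucleotides / 3
codons = 609 / 3 = 203

203


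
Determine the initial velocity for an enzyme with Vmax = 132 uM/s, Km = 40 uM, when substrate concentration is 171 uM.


v = Vmax * [S] / (Km + [S])
v = 132 * 171 / (40 + 171)
v = 106.9763 uM/s

106.9763 uM/s


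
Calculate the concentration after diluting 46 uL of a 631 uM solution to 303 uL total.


C2 = C1 * V1 / V2
C2 = 631 * 46 / 303
C2 = 95.7954 uM

95.7954 uM


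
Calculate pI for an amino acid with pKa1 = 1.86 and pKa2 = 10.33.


pI = (pKa1 + pKa2) / 2
pI = (1.86 + 10.33) / 2
pI = 6.095

6.095


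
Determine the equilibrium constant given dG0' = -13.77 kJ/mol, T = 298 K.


Keq = exp(-dG0 * 1000 / (R * T))
Keq = exp(-(-13.77) * 1000 / (8.314 * 298))
Keq = 259.2676

259.2676


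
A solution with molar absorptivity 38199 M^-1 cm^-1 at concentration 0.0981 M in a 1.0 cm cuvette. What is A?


A = epsilon * c * l
A = 38199 * 0.0981 * 1.0
A = 3747.3219

3747.3219


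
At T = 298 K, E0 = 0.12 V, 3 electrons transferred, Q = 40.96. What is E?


E = E0 - (RT/nF) * ln(Q)
E = 0.12 - (8.314 * 298 / (3 * 96485)) * ln(40.96)
E = 0.0882 V

0.0882 V


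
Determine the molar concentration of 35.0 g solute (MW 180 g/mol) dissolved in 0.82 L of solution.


C = (mass / MW) / volume
C = (35.0 / 180) / 0.82
C = 0.2371 M

0.2371 M


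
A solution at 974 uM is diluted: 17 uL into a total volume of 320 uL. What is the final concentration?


C2 = C1 * V1 / V2
C2 = 974 * 17 / 320
C2 = 51.7437 uM

51.7437 uM


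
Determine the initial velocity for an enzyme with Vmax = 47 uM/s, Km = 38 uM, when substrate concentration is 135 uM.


v = Vmax * [S] / (Km + [S])
v = 47 * 135 / (38 + 135)
v = 36.6763 uM/s

36.6763 uM/s


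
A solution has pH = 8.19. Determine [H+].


[H+] = 10^(-pH)
[H+] = 10^(-8.19)
[H+] = 6.457e-09 M

6.457e-09 M


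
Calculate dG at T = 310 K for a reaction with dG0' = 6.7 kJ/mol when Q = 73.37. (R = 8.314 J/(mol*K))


dG = dG0' + RT * ln(Q) / 1000
dG = 6.7 + 8.314 * 310 * ln(73.37) / 1000
dG = 17.771 kJ/mol

17.771 kJ/mol


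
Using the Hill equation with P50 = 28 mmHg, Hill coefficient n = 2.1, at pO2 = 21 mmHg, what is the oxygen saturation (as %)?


Y = pO2^n / (P50^n + pO2^n)
Y = 21^2.1 / (28^2.1 + 21^2.1)
Y = 35.34%

35.34%


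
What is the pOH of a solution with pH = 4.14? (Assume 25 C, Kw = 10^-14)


pOH = 14 - pH
pOH = 14 - 4.14
pOH = 9.86

9.86


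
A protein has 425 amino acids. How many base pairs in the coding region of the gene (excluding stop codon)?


Each amino acid = 1 codon = 3 bp
bp = 425 * 3 = 1275 bp

1275 bp


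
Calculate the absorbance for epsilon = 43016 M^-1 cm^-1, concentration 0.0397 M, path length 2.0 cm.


A = epsilon * c * l
A = 43016 * 0.0397 * 2.0
A = 3415.4704

3415.4704


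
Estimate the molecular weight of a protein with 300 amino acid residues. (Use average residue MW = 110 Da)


MW = n_residues * 110 Da
MW = 300 * 110
MW = 33000 Da

33000 Da


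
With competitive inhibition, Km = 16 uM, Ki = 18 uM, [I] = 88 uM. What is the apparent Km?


Km_app = Km * (1 + [I]/Ki)
Km_app = 16 * (1 + 88/18)
Km_app = 94.2222 uM

94.2222 uM


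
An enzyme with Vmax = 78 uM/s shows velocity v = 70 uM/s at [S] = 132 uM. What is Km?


Km = [S] * (Vmax - v) / v
Km = 132 * (78 - 70) / 70
Km = 15.0857 uM

15.0857 uM


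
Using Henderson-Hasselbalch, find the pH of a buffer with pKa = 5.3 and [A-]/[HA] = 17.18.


pH = pKa + log10([A-]/[HA])
pH = 5.3 + log10(17.18)
pH = 6.535

6.535


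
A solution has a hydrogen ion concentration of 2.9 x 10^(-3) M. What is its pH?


pH = -log10([H+])
pH = -log10(2.9 x 10^(-3))
pH = 2.5376

2.5376


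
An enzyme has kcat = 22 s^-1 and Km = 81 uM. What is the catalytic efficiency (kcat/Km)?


Catalytic efficiency = kcat / Km
= 22 / 81
= 0.2716 uM^-1*s^-1

0.2716 uM^-1*s^-1


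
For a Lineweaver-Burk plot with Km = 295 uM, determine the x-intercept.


x-intercept = -1/Km
= -1/295
= -0.0034 1/uM

-0.0034 1/uM


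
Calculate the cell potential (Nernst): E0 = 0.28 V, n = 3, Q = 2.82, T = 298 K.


E = E0 - (RT/nF) * ln(Q)
E = 0.28 - (8.314 * 298 / (3 * 96485)) * ln(2.82)
E = 0.2711 V

0.2711 V


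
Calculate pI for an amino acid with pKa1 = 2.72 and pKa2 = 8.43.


pI = (pKa1 + pKa2) / 2
pI = (2.72 + 8.43) / 2
pI = 5.575

5.575


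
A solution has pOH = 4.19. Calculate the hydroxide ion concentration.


[OH-] = 10^(-pOH)
[OH-] = 10^(-4.19)
[OH-] = 6.457e-05 M

6.457e-05 M


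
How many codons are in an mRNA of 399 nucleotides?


codons = nucleotides / 3
codons = 399 / 3 = 133

133


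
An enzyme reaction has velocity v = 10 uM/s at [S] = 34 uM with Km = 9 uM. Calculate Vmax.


Vmax = v * (Km + [S]) / [S]
Vmax = 10 * (9 + 34) / 34
Vmax = 12.6471 uM/s

12.6471 uM/s


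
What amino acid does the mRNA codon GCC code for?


Standard genetic code lookup.
Codon GCC -> Ala

Ala


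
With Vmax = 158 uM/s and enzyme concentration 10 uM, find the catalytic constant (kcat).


kcat = Vmax / [E]t
kcat = 158 / 10
kcat = 15.8 s^-1

15.8 s^-1


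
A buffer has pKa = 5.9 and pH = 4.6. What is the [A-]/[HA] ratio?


[A-]/[HA] = 10^(pH - pKa)
= 10^(4.6 - 5.9)
= 0.0501

0.0501


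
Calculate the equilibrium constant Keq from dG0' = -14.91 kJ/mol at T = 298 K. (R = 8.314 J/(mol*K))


Keq = exp(-dG0 * 1000 / (R * T))
Keq = exp(-(-14.91) * 1000 / (8.314 * 298))
Keq = 410.7516

410.7516


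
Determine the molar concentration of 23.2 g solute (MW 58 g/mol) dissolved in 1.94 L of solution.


C = (mass / MW) / volume
C = (23.2 / 58) / 1.94
C = 0.2062 M

0.2062 M


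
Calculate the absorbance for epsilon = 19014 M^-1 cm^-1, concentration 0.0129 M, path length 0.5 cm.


A = epsilon * c * l
A = 19014 * 0.0129 * 0.5
A = 122.6403

122.6403


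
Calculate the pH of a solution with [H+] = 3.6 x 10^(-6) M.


pH = -log10([H+])
pH = -log10(3.6 x 10^(-6))
pH = 5.4437

5.4437


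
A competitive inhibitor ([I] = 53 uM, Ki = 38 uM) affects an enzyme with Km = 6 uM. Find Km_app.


Km_app = Km * (1 + [I]/Ki)
Km_app = 6 * (1 + 53/38)
Km_app = 14.3684 uM

14.3684 uM


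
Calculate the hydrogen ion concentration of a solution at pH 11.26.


[H+] = 10^(-pH)
[H+] = 10^(-11.26)
[H+] = 5.495e-12 M

5.495e-12 M


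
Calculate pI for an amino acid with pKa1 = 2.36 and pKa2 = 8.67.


pI = (pKa1 + pKa2) / 2
pI = (2.36 + 8.67) / 2
pI = 5.515

5.515


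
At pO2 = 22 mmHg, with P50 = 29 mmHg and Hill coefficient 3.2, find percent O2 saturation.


Y = pO2^n / (P50^n + pO2^n)
Y = 22^3.2 / (29^3.2 + 22^3.2)
Y = 29.23%

29.23%


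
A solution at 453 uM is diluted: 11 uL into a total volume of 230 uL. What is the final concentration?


C2 = C1 * V1 / V2
C2 = 453 * 11 / 230
C2 = 21.6652 uM

21.6652 uM


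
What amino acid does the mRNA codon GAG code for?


Standard genetic code lookup.
Codon GAG -> Glu

Glu


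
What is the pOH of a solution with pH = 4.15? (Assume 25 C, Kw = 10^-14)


pOH = 14 - pH
pOH = 14 - 4.15
pOH = 9.85

9.85


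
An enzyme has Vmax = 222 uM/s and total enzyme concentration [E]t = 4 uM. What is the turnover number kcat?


kcat = Vmax / [E]t
kcat = 222 / 4
kcat = 55.5 s^-1

55.5 s^-1


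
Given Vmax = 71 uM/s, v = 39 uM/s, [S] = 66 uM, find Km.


Km = [S] * (Vmax - v) / v
Km = 66 * (71 - 39) / 39
Km = 54.1538 uM

54.1538 uM


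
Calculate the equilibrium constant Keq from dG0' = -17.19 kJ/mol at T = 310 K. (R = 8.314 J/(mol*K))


Keq = exp(-dG0 * 1000 / (R * T))
Keq = exp(-(-17.19) * 1000 / (8.314 * 310))
Keq = 788.1333

788.1333


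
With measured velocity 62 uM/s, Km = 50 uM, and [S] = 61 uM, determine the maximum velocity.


Vmax = v * (Km + [S]) / [S]
Vmax = 62 * (50 + 61) / 61
Vmax = 112.8197 uM/s

112.8197 uM/s


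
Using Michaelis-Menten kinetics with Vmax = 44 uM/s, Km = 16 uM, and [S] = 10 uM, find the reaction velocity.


v = Vmax * [S] / (Km + [S])
v = 44 * 10 / (16 + 10)
v = 16.9231 uM/s

16.9231 uM/s


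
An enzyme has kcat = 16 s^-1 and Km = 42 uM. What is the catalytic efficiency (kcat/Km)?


Catalytic efficiency = kcat / Km
= 16 / 42
= 0.381 uM^-1*s^-1

0.381 uM^-1*s^-1


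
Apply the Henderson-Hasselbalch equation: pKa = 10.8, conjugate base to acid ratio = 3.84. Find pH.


pH = pKa + log10([A-]/[HA])
pH = 10.8 + log10(3.84)
pH = 11.3843

11.3843


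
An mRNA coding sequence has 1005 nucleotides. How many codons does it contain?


codons = nucleotides / 3
codons = 1005 / 3 = 335

335


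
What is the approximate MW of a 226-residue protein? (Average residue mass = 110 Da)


MW = n_residues * 110 Da
MW = 226 * 110
MW = 24860 Da

24860 Da


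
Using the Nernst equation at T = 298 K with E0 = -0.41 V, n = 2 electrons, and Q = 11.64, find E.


E = E0 - (RT/nF) * ln(Q)
E = -0.41 - (8.314 * 298 / (2 * 96485)) * ln(11.64)
E = -0.4415 V

-0.4415 V
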